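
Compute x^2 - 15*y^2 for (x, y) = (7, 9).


x^2 - d*y^2
= 7^2 - 15*9^2
= 49 - 1215
= -1166

-1166


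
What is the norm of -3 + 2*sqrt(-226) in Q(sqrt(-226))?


N(a + b*sqrt(d)) = a^2 - d*b^2
= (-3)^2 - (-226)*(2)^2
= 9 + 904
= 913

913


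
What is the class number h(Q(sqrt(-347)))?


K = Q(sqrt(-347)). d mod 4 = 1, so D = disc(K) = d = -347
h(K) equals the number of primitive reduced positive-definite forms (a, b, c) = a*x^2 + b*x*y + c*y^2 with b^2 - 4ac = D,
where reduced means |b| <= a <= c, with b >= 0 whenever |b| = a or a = c, and primitive means gcd(a, b, c) = 1.
Reduced forces 3a^2 <= |D| = 347, so 1 <= a <= 10; b must have the parity of D, and c = (b^2 - D)/(4a) must be an integer >= a.
Enumerate a = 1..10, b in [-a, a]:
  a=1: (1, 1, 87)  [1]
  a=2: none
  a=3: (3, -1, 29), (3, 1, 29)  [2]
  a=4..8: none
  a=9: (9, -7, 11), (9, 7, 11)  [2]
  a=10: none
Total reduced forms: 1 + 2 + 2 = 5
h = 5

5


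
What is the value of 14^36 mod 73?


p = 73 is prime and the exponent is (p-1)/2 = 36, so by Euler's criterion 14^36 = (14/73) = +1 or -1 mod 73.
Compute by square-and-multiply:
  36 = 32 + 4 (binary 100100)
  Repeated squaring mod 73: 14^1 = 14, 14^2 = 50, 14^4 = 18, 14^8 = 32, 14^16 = 2, 14^32 = 4
  14^36 = 14^32 * 14^4 = 4 * 18 mod 73
    4 * 18 = 72 = 72 mod 73
  14^36 = 72 mod 73
Result 72 = p - 1 = -1 mod 73: 14 is a quadratic non-residue mod 73. As a residue in [0, p-1] the value is 72.
14^36 mod 73 = 72

72


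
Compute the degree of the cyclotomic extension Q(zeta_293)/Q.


The degree equals Euler's totient phi(293).
293 = 293
phi(293) = 292

292


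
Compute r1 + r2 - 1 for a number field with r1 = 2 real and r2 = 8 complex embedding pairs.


By Dirichlet's unit theorem:
rank = r1 + r2 - 1
= 2 + 8 - 1
= 9

9


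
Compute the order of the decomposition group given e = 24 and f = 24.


|D_P| = e * f
= 24 * 24
= 576

576


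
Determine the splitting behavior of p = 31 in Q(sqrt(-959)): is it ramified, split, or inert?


K = Q(sqrt(-959)). Since d mod 4 = 1, disc(K) = -959.
Check p | disc: -959 mod 31 = 2.
p does not divide disc. Compute Legendre symbol (d/p):
2^((31-1)/2) mod 31 = 1
(d/p) = 1, so p splits: (p) = P*P' with e=1, f=1, g=2.
Therefore p is split.

split


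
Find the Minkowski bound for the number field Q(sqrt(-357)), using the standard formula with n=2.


d = -357, d mod 4 = 3, so disc(K) = 4d = -1428; |disc(K)| = 1428
Imaginary quadratic field, so n = 2, s = r2 = 1, r1 = 0
M = (n!/n^n) * (4/pi)^s * sqrt(|disc(K)|) = (2!/2^2) * (4/pi)^1 * sqrt(1428)
= 0.5 * 1.273240 * 37.788887
= 24.0572

24.0572


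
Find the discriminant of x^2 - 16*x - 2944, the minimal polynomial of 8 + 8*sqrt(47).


The element 8 + 8*sqrt(47) has minimal polynomial:
x^2 - 16*x - 2944
Discriminant = (-16)^2 - 4*(-2944)
= 256 + 11776
= 12032

12032


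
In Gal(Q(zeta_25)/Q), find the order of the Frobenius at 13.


The Frobenius at p in Gal(Q(zeta_n)/Q) = (Z/nZ)* is the class of p, so its order is ord_25(13), the smallest k >= 1 with 13^k = 1 mod 25.
n = 25 = 5^2, phi(25) = 20; the order divides phi(n).
Divisors of 20: 1, 2, 4, 5, 10, 20
Repeated squaring mod 25: 13^1 = 13, 13^2 = 19, 13^4 = 11, 13^8 = 21, 13^16 = 16
Test divisors in increasing order:
  k=1: 13^1 = 13 mod 25
  k=2: 13^2 = 19 mod 25
  k=4: 13^4 = 11 mod 25
  k=5: 13^5 = 11 * 13 = 18 mod 25
  k=10: 13^10 = 21 * 19 = 24 mod 25
  k=20: 13^20 = 16 * 11 = 1 mod 25  <- first divisor giving 1
Order = 20

20


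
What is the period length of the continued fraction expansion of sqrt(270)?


Run the CF algorithm for sqrt(270).
a_0 = floor(sqrt(270)) = 16; set m_0=0, q_0=1.
Recurrence: m' = q*a - m,  q' = (d - m'^2)/q,  a' = floor((a_0 + m')/q').
  step 1: m=16, q=14, a=2
  step 2: m=12, q=9, a=3
  step 3: m=15, q=5, a=6
  step 4: m=15, q=9, a=3
  step 5: m=12, q=14, a=2
  step 6: m=16, q=1, a=32
a_6 = 2*a_0 = 32, so the period closes here.
sqrt(270) = [16; 2, 3, 6, 3, 2, 32]
Period length = 6

6


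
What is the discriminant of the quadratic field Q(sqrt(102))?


For K = Q(sqrt(d)) with d squarefree: disc(K) = d if d = 1 mod 4, and disc(K) = 4d if d = 2 or 3 mod 4.
Here d = 102, and d mod 4 = 2.
d = 2 mod 4, not 1 (O_K = Z[sqrt(d)]), so disc(K) = 4d = 4 * (102) = 408

408


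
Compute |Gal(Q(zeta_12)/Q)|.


|Gal(Q(zeta_12)/Q)| = phi(12)
= 4

4


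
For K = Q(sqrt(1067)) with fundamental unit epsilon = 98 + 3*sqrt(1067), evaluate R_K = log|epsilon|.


epsilon = 98 + 3*sqrt(1067)
= 195.9949
R = ln(195.9949)
= 5.2781

5.2781


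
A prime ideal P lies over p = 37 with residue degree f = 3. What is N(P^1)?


N(P^a) = p^(a*f)
= 37^(1*3)
= 37^3
= 50653

50653


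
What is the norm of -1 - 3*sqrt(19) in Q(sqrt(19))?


N(a + b*sqrt(d)) = a^2 - d*b^2
= (-1)^2 - (19)*(-3)^2
= 1 - 171
= -170

-170


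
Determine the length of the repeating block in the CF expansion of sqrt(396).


Run the CF algorithm for sqrt(396).
a_0 = floor(sqrt(396)) = 19; set m_0=0, q_0=1.
Recurrence: m' = q*a - m,  q' = (d - m'^2)/q,  a' = floor((a_0 + m')/q').
  step 1: m=19, q=35, a=1
  step 2: m=16, q=4, a=8
  step 3: m=16, q=35, a=1
  step 4: m=19, q=1, a=38
a_4 = 2*a_0 = 38, so the period closes here.
sqrt(396) = [19; 1, 8, 1, 38]
Period length = 4

4


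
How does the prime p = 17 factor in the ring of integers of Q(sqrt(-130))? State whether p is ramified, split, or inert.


K = Q(sqrt(-130)). Since d mod 4 = 2, disc(K) = -520.
Check p | disc: -520 mod 17 = 7.
p does not divide disc. Compute Legendre symbol (d/p):
6^((17-1)/2) mod 17 = -1
(d/p) = -1, so p is inert: (p) stays prime with e=1, f=2, g=1.
Therefore p is inert.

inert


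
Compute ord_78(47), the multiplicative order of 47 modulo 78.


We want ord_78(47), the smallest k >= 1 with 47^k = 1 mod 78.
n = 78 = 2 * 3 * 13, phi(78) = 24; the order divides phi(n).
Divisors of 24: 1, 2, 3, 4, 6, 8, 12, 24
Repeated squaring mod 78: 47^1 = 47, 47^2 = 25, 47^4 = 1, 47^8 = 1, 47^16 = 1
Test divisors in increasing order:
  k=1: 47^1 = 47 mod 78
  k=2: 47^2 = 25 mod 78
  k=3: 47^3 = 25 * 47 = 5 mod 78
  k=4: 47^4 = 1 mod 78  <- first divisor giving 1
Order = 4

4


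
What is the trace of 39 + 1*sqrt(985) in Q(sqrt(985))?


Tr(a + b*sqrt(d)) = (a + b*sqrt(d)) + (a - b*sqrt(d)) = 2a
= 2 * (39)
= 78

78


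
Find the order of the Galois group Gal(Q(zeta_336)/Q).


|Gal(Q(zeta_336)/Q)| = phi(336)
= 96

96


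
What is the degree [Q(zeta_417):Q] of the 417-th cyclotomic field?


The degree equals Euler's totient phi(417).
417 = 3 * 139
phi(417) = 276

276


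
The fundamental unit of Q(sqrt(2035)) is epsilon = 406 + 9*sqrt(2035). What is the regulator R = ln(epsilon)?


epsilon = 406 + 9*sqrt(2035)
= 811.9988
R = ln(811.9988)
= 6.6995

6.6995


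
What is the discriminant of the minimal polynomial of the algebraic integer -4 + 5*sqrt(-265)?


The element -4 + 5*sqrt(-265) has minimal polynomial:
x^2 + 8*x + 6641
Discriminant = (8)^2 - 4*(6641)
= 64 - 26564
= -26500

-26500


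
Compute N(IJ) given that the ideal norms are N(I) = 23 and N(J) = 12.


N(IJ) = N(I) * N(J)
= 23 * 12
= 276

276


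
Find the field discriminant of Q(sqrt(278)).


For K = Q(sqrt(d)) with d squarefree: disc(K) = d if d = 1 mod 4, and disc(K) = 4d if d = 2 or 3 mod 4.
Here d = 278, and d mod 4 = 2.
d = 2 mod 4, not 1 (O_K = Z[sqrt(d)]), so disc(K) = 4d = 4 * (278) = 1112

1112


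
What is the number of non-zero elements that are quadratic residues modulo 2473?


For prime p, the number of non-zero quadratic residues is (p-1)/2.
= (2473-1)/2
= 1236

1236


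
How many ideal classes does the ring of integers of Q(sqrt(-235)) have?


K = Q(sqrt(-235)). d mod 4 = 1, so D = disc(K) = d = -235
h(K) equals the number of primitive reduced positive-definite forms (a, b, c) = a*x^2 + b*x*y + c*y^2 with b^2 - 4ac = D,
where reduced means |b| <= a <= c, with b >= 0 whenever |b| = a or a = c, and primitive means gcd(a, b, c) = 1.
Reduced forces 3a^2 <= |D| = 235, so 1 <= a <= 8; b must have the parity of D, and c = (b^2 - D)/(4a) must be an integer >= a.
Enumerate a = 1..8, b in [-a, a]:
  a=1: (1, 1, 59)  [1]
  a=2..4: none
  a=5: (5, 5, 13)  [1]
  a=6..8: none
Total reduced forms: 1 + 1 = 2
h = 2

2


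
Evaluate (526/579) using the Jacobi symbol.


Compute (526/579) via quadratic reciprocity:
  pull out 2: (2/579) = -1  (since 579 mod 8 = 3)
  reciprocity: (263/579) -> -(579/263)
  reduce: (53/263)
  reciprocity: (53/263) -> +(263/53)
  reduce: (51/53)
  reciprocity: (51/53) -> +(53/51)
  reduce: (2/51)
  pull out 2: (2/51) = -1  (since 51 mod 8 = 3)
  (1/51) = 1
Product of signs = -1

-1


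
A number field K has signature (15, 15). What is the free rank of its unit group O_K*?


By Dirichlet's unit theorem:
rank = r1 + r2 - 1
= 15 + 15 - 1
= 29

29


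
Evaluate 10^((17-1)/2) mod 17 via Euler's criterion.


p = 17 is prime and the exponent is (p-1)/2 = 8, so by Euler's criterion 10^8 = (10/17) = +1 or -1 mod 17.
Compute by square-and-multiply:
  8 = 8 (binary 1000)
  Repeated squaring mod 17: 10^1 = 10, 10^2 = 15, 10^4 = 4, 10^8 = 16
  10^8 = 16 mod 17
Result 16 = p - 1 = -1 mod 17: 10 is a quadratic non-residue mod 17. As a residue in [0, p-1] the value is 16.
10^8 mod 17 = 16

16


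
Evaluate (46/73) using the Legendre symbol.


p = 73 is prime, so compute (46/73) with the reciprocity algorithm (Jacobi-symbol steps: pull out 2s via (2/n), flip via reciprocity, reduce):
  pull out 2: (2/73) = +1  (since 73 mod 8 = 1)
  reciprocity: (23/73) -> +(73/23)
  reduce: (4/23)
  pull out 2: (2/23) = +1  (since 23 mod 8 = 7)
  pull out 2: (2/23) = +1  (since 23 mod 8 = 7)
  (1/23) = 1
Product of signs = 1
(46/73) = 1

1


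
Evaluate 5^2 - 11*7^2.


x^2 - d*y^2
= 5^2 - 11*7^2
= 25 - 539
= -514

-514


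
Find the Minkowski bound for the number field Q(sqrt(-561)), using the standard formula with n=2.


d = -561, d mod 4 = 3, so disc(K) = 4d = -2244; |disc(K)| = 2244
Imaginary quadratic field, so n = 2, s = r2 = 1, r1 = 0
M = (n!/n^n) * (4/pi)^s * sqrt(|disc(K)|) = (2!/2^2) * (4/pi)^1 * sqrt(2244)
= 0.5 * 1.273240 * 47.370877
= 30.1572

30.1572


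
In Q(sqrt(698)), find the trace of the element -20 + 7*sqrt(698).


Tr(a + b*sqrt(d)) = (a + b*sqrt(d)) + (a - b*sqrt(d)) = 2a
= 2 * (-20)
= -40

-40


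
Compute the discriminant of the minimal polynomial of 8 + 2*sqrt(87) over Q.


The element 8 + 2*sqrt(87) has minimal polynomial:
x^2 - 16*x - 284
Discriminant = (-16)^2 - 4*(-284)
= 256 + 1136
= 1392

1392


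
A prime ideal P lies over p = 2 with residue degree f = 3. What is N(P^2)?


N(P^a) = p^(a*f)
= 2^(2*3)
= 2^6
= 64

64


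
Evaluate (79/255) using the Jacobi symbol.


Compute (79/255) via quadratic reciprocity:
  reciprocity: (79/255) -> -(255/79)
  reduce: (18/79)
  pull out 2: (2/79) = +1  (since 79 mod 8 = 7)
  reciprocity: (9/79) -> +(79/9)
  reduce: (7/9)
  reciprocity: (7/9) -> +(9/7)
  reduce: (2/7)
  pull out 2: (2/7) = +1  (since 7 mod 8 = 7)
  (1/7) = 1
Product of signs = -1

-1


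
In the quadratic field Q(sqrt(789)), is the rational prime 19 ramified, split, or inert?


K = Q(sqrt(789)). Since d mod 4 = 1, disc(K) = 789.
Check p | disc: 789 mod 19 = 10.
p does not divide disc. Compute Legendre symbol (d/p):
10^((19-1)/2) mod 19 = -1
(d/p) = -1, so p is inert: (p) stays prime with e=1, f=2, g=1.
Therefore p is inert.

inert


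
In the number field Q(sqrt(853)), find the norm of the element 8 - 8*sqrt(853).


N(a + b*sqrt(d)) = a^2 - d*b^2
= (8)^2 - (853)*(-8)^2
= 64 - 54592
= -54528

-54528


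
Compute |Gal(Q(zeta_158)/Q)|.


|Gal(Q(zeta_158)/Q)| = phi(158)
= 78

78


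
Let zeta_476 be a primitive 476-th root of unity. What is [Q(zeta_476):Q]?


The degree equals Euler's totient phi(476).
476 = 2^2 * 7 * 17
phi(476) = 192

192


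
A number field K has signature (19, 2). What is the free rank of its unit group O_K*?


By Dirichlet's unit theorem:
rank = r1 + r2 - 1
= 19 + 2 - 1
= 20

20


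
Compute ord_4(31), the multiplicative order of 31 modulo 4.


We want ord_4(31), the smallest k >= 1 with 31^k = 1 mod 4.
n = 4 = 2^2, phi(4) = 2; the order divides phi(n).
Divisors of 2: 1, 2
Repeated squaring mod 4: 31^1 = 3, 31^2 = 1
Test divisors in increasing order:
  k=1: 31^1 = 3 mod 4
  k=2: 31^2 = 1 mod 4  <- first divisor giving 1
Order = 2

2


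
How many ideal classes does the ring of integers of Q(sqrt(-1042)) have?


K = Q(sqrt(-1042)). d mod 4 = 2, so D = disc(K) = 4d = -4168
h(K) equals the number of primitive reduced positive-definite forms (a, b, c) = a*x^2 + b*x*y + c*y^2 with b^2 - 4ac = D,
where reduced means |b| <= a <= c, with b >= 0 whenever |b| = a or a = c, and primitive means gcd(a, b, c) = 1.
Reduced forces 3a^2 <= |D| = 4168, so 1 <= a <= 37; b must have the parity of D, and c = (b^2 - D)/(4a) must be an integer >= a.
Enumerate a = 1..37, b in [-a, a]:
  a=1: (1, 0, 1042)  [1]
  a=2: (2, 0, 521)  [1]
  a=3..6: none
  a=7: (7, -2, 149), (7, 2, 149)  [2]
  a=8..10: none
  a=11: (11, -10, 97), (11, 10, 97)  [2]
  a=12..13: none
  a=14: (14, -12, 77), (14, 12, 77)  [2]
  a=15..21: none
  a=22: (22, -12, 49), (22, 12, 49)  [2]
  a=23: (23, -8, 46), (23, 8, 46)  [2]
  a=24..37: none
Total reduced forms: 1 + 1 + 2 + 2 + 2 + 2 + 2 = 12
h = 12

12


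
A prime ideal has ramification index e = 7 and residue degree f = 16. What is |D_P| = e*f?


|D_P| = e * f
= 7 * 16
= 112

112


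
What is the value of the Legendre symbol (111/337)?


p = 337 is prime, so compute (111/337) with the reciprocity algorithm (Jacobi-symbol steps: pull out 2s via (2/n), flip via reciprocity, reduce):
  reciprocity: (111/337) -> +(337/111)
  reduce: (4/111)
  pull out 2: (2/111) = +1  (since 111 mod 8 = 7)
  pull out 2: (2/111) = +1  (since 111 mod 8 = 7)
  (1/111) = 1
Product of signs = 1
(111/337) = 1

1


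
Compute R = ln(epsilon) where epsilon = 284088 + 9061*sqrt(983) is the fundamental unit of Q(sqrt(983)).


epsilon = 284088 + 9061*sqrt(983)
= 568176.0000
R = ln(568176.0000)
= 13.2502

13.2502


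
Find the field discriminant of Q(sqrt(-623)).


For K = Q(sqrt(d)) with d squarefree: disc(K) = d if d = 1 mod 4, and disc(K) = 4d if d = 2 or 3 mod 4.
Here d = -623, and d mod 4 = 1.
d = 1 mod 4 (O_K = Z[(1+sqrt(d))/2]), so disc(K) = d = -623

-623


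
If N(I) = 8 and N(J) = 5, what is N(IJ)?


N(IJ) = N(I) * N(J)
= 8 * 5
= 40

40


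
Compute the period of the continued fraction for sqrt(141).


Run the CF algorithm for sqrt(141).
a_0 = floor(sqrt(141)) = 11; set m_0=0, q_0=1.
Recurrence: m' = q*a - m,  q' = (d - m'^2)/q,  a' = floor((a_0 + m')/q').
  step 1: m=11, q=20, a=1
  step 2: m=9, q=3, a=6
  step 3: m=9, q=20, a=1
  step 4: m=11, q=1, a=22
a_4 = 2*a_0 = 22, so the period closes here.
sqrt(141) = [11; 1, 6, 1, 22]
Period length = 4

4


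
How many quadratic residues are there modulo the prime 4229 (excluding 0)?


For prime p, the number of non-zero quadratic residues is (p-1)/2.
= (4229-1)/2
= 2114

2114


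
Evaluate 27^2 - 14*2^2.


x^2 - d*y^2
= 27^2 - 14*2^2
= 729 - 56
= 673

673


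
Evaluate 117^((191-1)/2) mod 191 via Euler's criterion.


p = 191 is prime and the exponent is (p-1)/2 = 95, so by Euler's criterion 117^95 = (117/191) = +1 or -1 mod 191.
Compute by square-and-multiply:
  95 = 64 + 16 + 8 + 4 + 2 + 1 (binary 1011111)
  Repeated squaring mod 191: 117^1 = 117, 117^2 = 128, 117^4 = 149, 117^8 = 45, 117^16 = 115, 117^32 = 46, 117^64 = 15
  117^95 = 117^64 * 117^16 * 117^8 * 117^4 * 117^2 * 117^1 = 15 * 115 * 45 * 149 * 128 * 117 mod 191
    15 * 115 = 1725 = 6 mod 191
    6 * 45 = 270 = 79 mod 191
    79 * 149 = 11771 = 120 mod 191
    120 * 128 = 15360 = 80 mod 191
    80 * 117 = 9360 = 1 mod 191
  117^95 = 1 mod 191
Result 1: 117 is a quadratic residue mod 191.
117^95 mod 191 = 1

1


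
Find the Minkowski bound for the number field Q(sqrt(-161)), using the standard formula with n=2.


d = -161, d mod 4 = 3, so disc(K) = 4d = -644; |disc(K)| = 644
Imaginary quadratic field, so n = 2, s = r2 = 1, r1 = 0
M = (n!/n^n) * (4/pi)^s * sqrt(|disc(K)|) = (2!/2^2) * (4/pi)^1 * sqrt(644)
= 0.5 * 1.273240 * 25.377155
= 16.1556

16.1556


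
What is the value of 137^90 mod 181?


p = 181 is prime and the exponent is (p-1)/2 = 90, so by Euler's criterion 137^90 = (137/181) = +1 or -1 mod 181.
Compute by square-and-multiply:
  90 = 64 + 16 + 8 + 2 (binary 1011010)
  Repeated squaring mod 181: 137^1 = 137, 137^2 = 126, 137^4 = 129, 137^8 = 170, 137^16 = 121, 137^32 = 161, 137^64 = 38
  137^90 = 137^64 * 137^16 * 137^8 * 137^2 = 38 * 121 * 170 * 126 mod 181
    38 * 121 = 4598 = 73 mod 181
    73 * 170 = 12410 = 102 mod 181
    102 * 126 = 12852 = 1 mod 181
  137^90 = 1 mod 181
Result 1: 137 is a quadratic residue mod 181.
137^90 mod 181 = 1

1


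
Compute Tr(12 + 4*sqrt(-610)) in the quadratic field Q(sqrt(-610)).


Tr(a + b*sqrt(d)) = (a + b*sqrt(d)) + (a - b*sqrt(d)) = 2a
= 2 * (12)
= 24

24


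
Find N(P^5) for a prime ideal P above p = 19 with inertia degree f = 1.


N(P^a) = p^(a*f)
= 19^(5*1)
= 19^5
= 2476099

2476099


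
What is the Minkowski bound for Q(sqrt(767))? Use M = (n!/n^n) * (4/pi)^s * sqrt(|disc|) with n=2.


d = 767, d mod 4 = 3, so disc(K) = 4d = 3068; |disc(K)| = 3068
Real quadratic field, so n = 2, s = r2 = 0, r1 = 2
M = (n!/n^n) * (4/pi)^s * sqrt(|disc(K)|) = (2!/2^2) * (4/pi)^0 * sqrt(3068)
= 0.5 * 1.000000 * 55.389530
= 27.6948

27.6948


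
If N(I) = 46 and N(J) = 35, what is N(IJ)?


N(IJ) = N(I) * N(J)
= 46 * 35
= 1610

1610


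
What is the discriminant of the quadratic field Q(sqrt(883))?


For K = Q(sqrt(d)) with d squarefree: disc(K) = d if d = 1 mod 4, and disc(K) = 4d if d = 2 or 3 mod 4.
Here d = 883, and d mod 4 = 3.
d = 3 mod 4, not 1 (O_K = Z[sqrt(d)]), so disc(K) = 4d = 4 * (883) = 3532

3532


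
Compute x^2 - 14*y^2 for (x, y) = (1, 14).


x^2 - d*y^2
= 1^2 - 14*14^2
= 1 - 2744
= -2743

-2743


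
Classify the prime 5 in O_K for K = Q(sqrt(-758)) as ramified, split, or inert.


K = Q(sqrt(-758)). Since d mod 4 = 2, disc(K) = -3032.
Check p | disc: -3032 mod 5 = 3.
p does not divide disc. Compute Legendre symbol (d/p):
2^((5-1)/2) mod 5 = -1
(d/p) = -1, so p is inert: (p) stays prime with e=1, f=2, g=1.
Therefore p is inert.

inert


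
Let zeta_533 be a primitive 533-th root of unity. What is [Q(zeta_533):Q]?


The degree equals Euler's totient phi(533).
533 = 13 * 41
phi(533) = 480

480


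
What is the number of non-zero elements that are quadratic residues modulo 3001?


For prime p, the number of non-zero quadratic residues is (p-1)/2.
= (3001-1)/2
= 1500

1500


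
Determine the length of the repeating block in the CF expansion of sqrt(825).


Run the CF algorithm for sqrt(825).
a_0 = floor(sqrt(825)) = 28; set m_0=0, q_0=1.
Recurrence: m' = q*a - m,  q' = (d - m'^2)/q,  a' = floor((a_0 + m')/q').
  step 1: m=28, q=41, a=1
  step 2: m=13, q=16, a=2
  step 3: m=19, q=29, a=1
  step 4: m=10, q=25, a=1
  step 5: m=15, q=24, a=1
  step 6: m=9, q=31, a=1
  step 7: m=22, q=11, a=4
  step 8: m=22, q=31, a=1
  step 9: m=9, q=24, a=1
  step 10: m=15, q=25, a=1
  step 11: m=10, q=29, a=1
  step 12: m=19, q=16, a=2
  step 13: m=13, q=41, a=1
  step 14: m=28, q=1, a=56
a_14 = 2*a_0 = 56, so the period closes here.
sqrt(825) = [28; 1, 2, 1, 1, 1, 1, 4, 1, 1, 1, 1, 2, 1, 56]
Period length = 14

14


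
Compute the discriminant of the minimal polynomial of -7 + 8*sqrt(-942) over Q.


The element -7 + 8*sqrt(-942) has minimal polynomial:
x^2 + 14*x + 60337
Discriminant = (14)^2 - 4*(60337)
= 196 - 241348
= -241152

-241152


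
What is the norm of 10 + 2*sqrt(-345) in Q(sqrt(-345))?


N(a + b*sqrt(d)) = a^2 - d*b^2
= (10)^2 - (-345)*(2)^2
= 100 + 1380
= 1480

1480


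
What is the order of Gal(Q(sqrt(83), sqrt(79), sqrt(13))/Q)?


The 3 square roots of distinct primes are multiplicatively independent over Q,
so [K:Q] = 2^3 and Gal(K/Q) is isomorphic to (Z/2Z)^3.
|Gal| = 2^3 = 8

8


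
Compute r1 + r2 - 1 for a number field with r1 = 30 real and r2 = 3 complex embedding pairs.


By Dirichlet's unit theorem:
rank = r1 + r2 - 1
= 30 + 3 - 1
= 32

32


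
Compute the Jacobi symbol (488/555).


Compute (488/555) via quadratic reciprocity:
  pull out 2: (2/555) = -1  (since 555 mod 8 = 3)
  pull out 2: (2/555) = -1  (since 555 mod 8 = 3)
  pull out 2: (2/555) = -1  (since 555 mod 8 = 3)
  reciprocity: (61/555) -> +(555/61)
  reduce: (6/61)
  pull out 2: (2/61) = -1  (since 61 mod 8 = 5)
  reciprocity: (3/61) -> +(61/3)
  reduce: (1/3)
  (1/3) = 1
Product of signs = 1

1


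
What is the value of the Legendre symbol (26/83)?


p = 83 is prime, so compute (26/83) with the reciprocity algorithm (Jacobi-symbol steps: pull out 2s via (2/n), flip via reciprocity, reduce):
  pull out 2: (2/83) = -1  (since 83 mod 8 = 3)
  reciprocity: (13/83) -> +(83/13)
  reduce: (5/13)
  reciprocity: (5/13) -> +(13/5)
  reduce: (3/5)
  reciprocity: (3/5) -> +(5/3)
  reduce: (2/3)
  pull out 2: (2/3) = -1  (since 3 mod 8 = 3)
  (1/3) = 1
Product of signs = 1
(26/83) = 1

1


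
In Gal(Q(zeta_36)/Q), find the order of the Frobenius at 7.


The Frobenius at p in Gal(Q(zeta_n)/Q) = (Z/nZ)* is the class of p, so its order is ord_36(7), the smallest k >= 1 with 7^k = 1 mod 36.
n = 36 = 2^2 * 3^2, phi(36) = 12; the order divides phi(n).
Divisors of 12: 1, 2, 3, 4, 6, 12
Repeated squaring mod 36: 7^1 = 7, 7^2 = 13, 7^4 = 25, 7^8 = 13
Test divisors in increasing order:
  k=1: 7^1 = 7 mod 36
  k=2: 7^2 = 13 mod 36
  k=3: 7^3 = 13 * 7 = 19 mod 36
  k=4: 7^4 = 25 mod 36
  k=6: 7^6 = 25 * 13 = 1 mod 36  <- first divisor giving 1
Order = 6

6


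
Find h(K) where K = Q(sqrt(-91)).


K = Q(sqrt(-91)). d mod 4 = 1, so D = disc(K) = d = -91
h(K) equals the number of primitive reduced positive-definite forms (a, b, c) = a*x^2 + b*x*y + c*y^2 with b^2 - 4ac = D,
where reduced means |b| <= a <= c, with b >= 0 whenever |b| = a or a = c, and primitive means gcd(a, b, c) = 1.
Reduced forces 3a^2 <= |D| = 91, so 1 <= a <= 5; b must have the parity of D, and c = (b^2 - D)/(4a) must be an integer >= a.
Enumerate a = 1..5, b in [-a, a]:
  a=1: (1, 1, 23)  [1]
  a=2..4: none
  a=5: (5, 3, 5)  [1]
Total reduced forms: 1 + 1 = 2
h = 2

2


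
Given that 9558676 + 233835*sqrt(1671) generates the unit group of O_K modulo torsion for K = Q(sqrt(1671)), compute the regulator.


epsilon = 9558676 + 233835*sqrt(1671)
= 1.9117e+07
R = ln(1.9117e+07)
= 16.7661

16.7661


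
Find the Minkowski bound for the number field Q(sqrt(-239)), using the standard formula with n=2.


d = -239, d mod 4 = 1, so disc(K) = d = -239; |disc(K)| = 239
Imaginary quadratic field, so n = 2, s = r2 = 1, r1 = 0
M = (n!/n^n) * (4/pi)^s * sqrt(|disc(K)|) = (2!/2^2) * (4/pi)^1 * sqrt(239)
= 0.5 * 1.273240 * 15.459625
= 9.8419

9.8419


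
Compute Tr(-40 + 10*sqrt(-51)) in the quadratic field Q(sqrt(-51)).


Tr(a + b*sqrt(d)) = (a + b*sqrt(d)) + (a - b*sqrt(d)) = 2a
= 2 * (-40)
= -80

-80


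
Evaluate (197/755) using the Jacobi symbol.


Compute (197/755) via quadratic reciprocity:
  reciprocity: (197/755) -> +(755/197)
  reduce: (164/197)
  pull out 2: (2/197) = -1  (since 197 mod 8 = 5)
  pull out 2: (2/197) = -1  (since 197 mod 8 = 5)
  reciprocity: (41/197) -> +(197/41)
  reduce: (33/41)
  reciprocity: (33/41) -> +(41/33)
  reduce: (8/33)
  pull out 2: (2/33) = +1  (since 33 mod 8 = 1)
  pull out 2: (2/33) = +1  (since 33 mod 8 = 1)
  pull out 2: (2/33) = +1  (since 33 mod 8 = 1)
  (1/33) = 1
Product of signs = 1

1


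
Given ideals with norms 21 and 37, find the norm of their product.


N(IJ) = N(I) * N(J)
= 21 * 37
= 777

777


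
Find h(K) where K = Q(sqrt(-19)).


K = Q(sqrt(-19)). d mod 4 = 1, so D = disc(K) = d = -19
h(K) equals the number of primitive reduced positive-definite forms (a, b, c) = a*x^2 + b*x*y + c*y^2 with b^2 - 4ac = D,
where reduced means |b| <= a <= c, with b >= 0 whenever |b| = a or a = c, and primitive means gcd(a, b, c) = 1.
Reduced forces 3a^2 <= |D| = 19, so 1 <= a <= 2; b must have the parity of D, and c = (b^2 - D)/(4a) must be an integer >= a.
Enumerate a = 1..2, b in [-a, a]:
  a=1: (1, 1, 5)  [1]
  a=2: none
Total reduced forms: 1
h = 1

1


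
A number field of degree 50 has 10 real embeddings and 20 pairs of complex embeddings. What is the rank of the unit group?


By Dirichlet's unit theorem:
rank = r1 + r2 - 1
= 10 + 20 - 1
= 29

29


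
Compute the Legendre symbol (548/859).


p = 859 is prime, so compute (548/859) with the reciprocity algorithm (Jacobi-symbol steps: pull out 2s via (2/n), flip via reciprocity, reduce):
  pull out 2: (2/859) = -1  (since 859 mod 8 = 3)
  pull out 2: (2/859) = -1  (since 859 mod 8 = 3)
  reciprocity: (137/859) -> +(859/137)
  reduce: (37/137)
  reciprocity: (37/137) -> +(137/37)
  reduce: (26/37)
  pull out 2: (2/37) = -1  (since 37 mod 8 = 5)
  reciprocity: (13/37) -> +(37/13)
  reduce: (11/13)
  reciprocity: (11/13) -> +(13/11)
  reduce: (2/11)
  pull out 2: (2/11) = -1  (since 11 mod 8 = 3)
  (1/11) = 1
Product of signs = 1
(548/859) = 1

1


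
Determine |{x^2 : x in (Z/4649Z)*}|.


For prime p, the number of non-zero quadratic residues is (p-1)/2.
= (4649-1)/2
= 2324

2324


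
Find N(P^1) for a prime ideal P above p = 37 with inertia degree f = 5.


N(P^a) = p^(a*f)
= 37^(1*5)
= 37^5
= 69343957

69343957


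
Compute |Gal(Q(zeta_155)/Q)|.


|Gal(Q(zeta_155)/Q)| = phi(155)
= 120

120


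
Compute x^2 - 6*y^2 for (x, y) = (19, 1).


x^2 - d*y^2
= 19^2 - 6*1^2
= 361 - 6
= 355

355


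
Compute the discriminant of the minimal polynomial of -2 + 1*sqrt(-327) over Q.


The element -2 + 1*sqrt(-327) has minimal polynomial:
x^2 + 4*x + 331
Discriminant = (4)^2 - 4*(331)
= 16 - 1324
= -1308

-1308


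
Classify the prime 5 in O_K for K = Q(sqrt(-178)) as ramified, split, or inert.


K = Q(sqrt(-178)). Since d mod 4 = 2, disc(K) = -712.
Check p | disc: -712 mod 5 = 3.
p does not divide disc. Compute Legendre symbol (d/p):
2^((5-1)/2) mod 5 = -1
(d/p) = -1, so p is inert: (p) stays prime with e=1, f=2, g=1.
Therefore p is inert.

inert


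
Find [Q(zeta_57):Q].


The degree equals Euler's totient phi(57).
57 = 3 * 19
phi(57) = 36

36


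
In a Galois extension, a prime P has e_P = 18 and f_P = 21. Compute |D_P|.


|D_P| = e * f
= 18 * 21
= 378

378


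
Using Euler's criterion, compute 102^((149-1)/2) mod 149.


p = 149 is prime and the exponent is (p-1)/2 = 74, so by Euler's criterion 102^74 = (102/149) = +1 or -1 mod 149.
Compute by square-and-multiply:
  74 = 64 + 8 + 2 (binary 1001010)
  Repeated squaring mod 149: 102^1 = 102, 102^2 = 123, 102^4 = 80, 102^8 = 142, 102^16 = 49, 102^32 = 17, 102^64 = 140
  102^74 = 102^64 * 102^8 * 102^2 = 140 * 142 * 123 mod 149
    140 * 142 = 19880 = 63 mod 149
    63 * 123 = 7749 = 1 mod 149
  102^74 = 1 mod 149
Result 1: 102 is a quadratic residue mod 149.
102^74 mod 149 = 1

1


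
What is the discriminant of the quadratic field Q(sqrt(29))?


For K = Q(sqrt(d)) with d squarefree: disc(K) = d if d = 1 mod 4, and disc(K) = 4d if d = 2 or 3 mod 4.
Here d = 29, and d mod 4 = 1.
d = 1 mod 4 (O_K = Z[(1+sqrt(d))/2]), so disc(K) = d = 29

29


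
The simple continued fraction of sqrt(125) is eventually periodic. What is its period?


Run the CF algorithm for sqrt(125).
a_0 = floor(sqrt(125)) = 11; set m_0=0, q_0=1.
Recurrence: m' = q*a - m,  q' = (d - m'^2)/q,  a' = floor((a_0 + m')/q').
  step 1: m=11, q=4, a=5
  step 2: m=9, q=11, a=1
  step 3: m=2, q=11, a=1
  step 4: m=9, q=4, a=5
  step 5: m=11, q=1, a=22
a_5 = 2*a_0 = 22, so the period closes here.
sqrt(125) = [11; 5, 1, 1, 5, 22]
Period length = 5

5


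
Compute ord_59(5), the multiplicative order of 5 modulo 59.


We want ord_59(5), the smallest k >= 1 with 5^k = 1 mod 59.
n = 59 = 59, phi(59) = 58; the order divides phi(n).
Divisors of 58: 1, 2, 29, 58
Repeated squaring mod 59: 5^1 = 5, 5^2 = 25, 5^4 = 35, 5^8 = 45, 5^16 = 19, 5^32 = 7
Test divisors in increasing order:
  k=1: 5^1 = 5 mod 59
  k=2: 5^2 = 25 mod 59
  k=29: 5^29 = 19 * 45 * 35 * 5 = 1 mod 59  <- first divisor giving 1
Order = 29

29


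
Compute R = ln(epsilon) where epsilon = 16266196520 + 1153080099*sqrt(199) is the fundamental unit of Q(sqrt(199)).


epsilon = 16266196520 + 1153080099*sqrt(199)
= 3.2532e+10
R = ln(3.2532e+10)
= 24.2055

24.2055


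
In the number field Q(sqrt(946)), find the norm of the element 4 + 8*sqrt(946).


N(a + b*sqrt(d)) = a^2 - d*b^2
= (4)^2 - (946)*(8)^2
= 16 - 60544
= -60528

-60528


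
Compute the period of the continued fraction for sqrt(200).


Run the CF algorithm for sqrt(200).
a_0 = floor(sqrt(200)) = 14; set m_0=0, q_0=1.
Recurrence: m' = q*a - m,  q' = (d - m'^2)/q,  a' = floor((a_0 + m')/q').
  step 1: m=14, q=4, a=7
  step 2: m=14, q=1, a=28
a_2 = 2*a_0 = 28, so the period closes here.
sqrt(200) = [14; 7, 28]
Period length = 2

2


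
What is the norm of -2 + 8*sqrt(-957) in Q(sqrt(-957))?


N(a + b*sqrt(d)) = a^2 - d*b^2
= (-2)^2 - (-957)*(8)^2
= 4 + 61248
= 61252

61252


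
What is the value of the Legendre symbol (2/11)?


p = 11 is prime, so compute (2/11) with the reciprocity algorithm (Jacobi-symbol steps: pull out 2s via (2/n), flip via reciprocity, reduce):
  pull out 2: (2/11) = -1  (since 11 mod 8 = 3)
  (1/11) = 1
Product of signs = -1
(2/11) = -1

-1


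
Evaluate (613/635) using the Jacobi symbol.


Compute (613/635) via quadratic reciprocity:
  reciprocity: (613/635) -> +(635/613)
  reduce: (22/613)
  pull out 2: (2/613) = -1  (since 613 mod 8 = 5)
  reciprocity: (11/613) -> +(613/11)
  reduce: (8/11)
  pull out 2: (2/11) = -1  (since 11 mod 8 = 3)
  pull out 2: (2/11) = -1  (since 11 mod 8 = 3)
  pull out 2: (2/11) = -1  (since 11 mod 8 = 3)
  (1/11) = 1
Product of signs = 1

1


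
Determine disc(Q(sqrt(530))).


For K = Q(sqrt(d)) with d squarefree: disc(K) = d if d = 1 mod 4, and disc(K) = 4d if d = 2 or 3 mod 4.
Here d = 530, and d mod 4 = 2.
d = 2 mod 4, not 1 (O_K = Z[sqrt(d)]), so disc(K) = 4d = 4 * (530) = 2120

2120


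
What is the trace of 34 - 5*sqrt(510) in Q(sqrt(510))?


Tr(a + b*sqrt(d)) = (a + b*sqrt(d)) + (a - b*sqrt(d)) = 2a
= 2 * (34)
= 68

68


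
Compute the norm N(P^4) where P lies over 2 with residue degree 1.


N(P^a) = p^(a*f)
= 2^(4*1)
= 2^4
= 16

16


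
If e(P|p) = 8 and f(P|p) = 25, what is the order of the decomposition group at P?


|D_P| = e * f
= 8 * 25
= 200

200


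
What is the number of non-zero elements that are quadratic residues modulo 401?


For prime p, the number of non-zero quadratic residues is (p-1)/2.
= (401-1)/2
= 200

200


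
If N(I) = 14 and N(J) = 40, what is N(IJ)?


N(IJ) = N(I) * N(J)
= 14 * 40
= 560

560


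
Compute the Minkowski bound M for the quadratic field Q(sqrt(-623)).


d = -623, d mod 4 = 1, so disc(K) = d = -623; |disc(K)| = 623
Imaginary quadratic field, so n = 2, s = r2 = 1, r1 = 0
M = (n!/n^n) * (4/pi)^s * sqrt(|disc(K)|) = (2!/2^2) * (4/pi)^1 * sqrt(623)
= 0.5 * 1.273240 * 24.959968
= 15.8900

15.8900


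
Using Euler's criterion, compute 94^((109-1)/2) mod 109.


p = 109 is prime and the exponent is (p-1)/2 = 54, so by Euler's criterion 94^54 = (94/109) = +1 or -1 mod 109.
Compute by square-and-multiply:
  54 = 32 + 16 + 4 + 2 (binary 110110)
  Repeated squaring mod 109: 94^1 = 94, 94^2 = 7, 94^4 = 49, 94^8 = 3, 94^16 = 9, 94^32 = 81
  94^54 = 94^32 * 94^16 * 94^4 * 94^2 = 81 * 9 * 49 * 7 mod 109
    81 * 9 = 729 = 75 mod 109
    75 * 49 = 3675 = 78 mod 109
    78 * 7 = 546 = 1 mod 109
  94^54 = 1 mod 109
Result 1: 94 is a quadratic residue mod 109.
94^54 mod 109 = 1

1


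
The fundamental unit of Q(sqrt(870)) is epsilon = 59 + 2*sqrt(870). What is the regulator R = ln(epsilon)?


epsilon = 59 + 2*sqrt(870)
= 117.9915
R = ln(117.9915)
= 4.7706

4.7706


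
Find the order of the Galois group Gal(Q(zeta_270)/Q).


|Gal(Q(zeta_270)/Q)| = phi(270)
= 72

72


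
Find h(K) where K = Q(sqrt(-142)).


K = Q(sqrt(-142)). d mod 4 = 2, so D = disc(K) = 4d = -568
h(K) equals the number of primitive reduced positive-definite forms (a, b, c) = a*x^2 + b*x*y + c*y^2 with b^2 - 4ac = D,
where reduced means |b| <= a <= c, with b >= 0 whenever |b| = a or a = c, and primitive means gcd(a, b, c) = 1.
Reduced forces 3a^2 <= |D| = 568, so 1 <= a <= 13; b must have the parity of D, and c = (b^2 - D)/(4a) must be an integer >= a.
Enumerate a = 1..13, b in [-a, a]:
  a=1: (1, 0, 142)  [1]
  a=2: (2, 0, 71)  [1]
  a=3..10: none
  a=11: (11, -2, 13), (11, 2, 13)  [2]
  a=12..13: none
Total reduced forms: 1 + 1 + 2 = 4
h = 4

4


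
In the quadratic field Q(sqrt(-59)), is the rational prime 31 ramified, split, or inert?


K = Q(sqrt(-59)). Since d mod 4 = 1, disc(K) = -59.
Check p | disc: -59 mod 31 = 3.
p does not divide disc. Compute Legendre symbol (d/p):
3^((31-1)/2) mod 31 = -1
(d/p) = -1, so p is inert: (p) stays prime with e=1, f=2, g=1.
Therefore p is inert.

inert


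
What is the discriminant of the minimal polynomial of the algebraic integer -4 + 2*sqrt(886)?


The element -4 + 2*sqrt(886) has minimal polynomial:
x^2 + 8*x - 3528
Discriminant = (8)^2 - 4*(-3528)
= 64 + 14112
= 14176

14176


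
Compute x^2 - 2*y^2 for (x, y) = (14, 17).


x^2 - d*y^2
= 14^2 - 2*17^2
= 196 - 578
= -382

-382


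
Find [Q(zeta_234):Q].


The degree equals Euler's totient phi(234).
234 = 2 * 3^2 * 13
phi(234) = 72

72


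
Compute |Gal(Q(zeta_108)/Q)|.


|Gal(Q(zeta_108)/Q)| = phi(108)
= 36

36


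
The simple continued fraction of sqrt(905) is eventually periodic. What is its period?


Run the CF algorithm for sqrt(905).
a_0 = floor(sqrt(905)) = 30; set m_0=0, q_0=1.
Recurrence: m' = q*a - m,  q' = (d - m'^2)/q,  a' = floor((a_0 + m')/q').
  step 1: m=30, q=5, a=12
  step 2: m=30, q=1, a=60
a_2 = 2*a_0 = 60, so the period closes here.
sqrt(905) = [30; 12, 60]
Period length = 2

2


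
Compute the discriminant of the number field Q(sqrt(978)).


For K = Q(sqrt(d)) with d squarefree: disc(K) = d if d = 1 mod 4, and disc(K) = 4d if d = 2 or 3 mod 4.
Here d = 978, and d mod 4 = 2.
d = 2 mod 4, not 1 (O_K = Z[sqrt(d)]), so disc(K) = 4d = 4 * (978) = 3912

3912


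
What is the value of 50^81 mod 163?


p = 163 is prime and the exponent is (p-1)/2 = 81, so by Euler's criterion 50^81 = (50/163) = +1 or -1 mod 163.
Compute by square-and-multiply:
  81 = 64 + 16 + 1 (binary 1010001)
  Repeated squaring mod 163: 50^1 = 50, 50^2 = 55, 50^4 = 91, 50^8 = 131, 50^16 = 46, 50^32 = 160, 50^64 = 9
  50^81 = 50^64 * 50^16 * 50^1 = 9 * 46 * 50 mod 163
    9 * 46 = 414 = 88 mod 163
    88 * 50 = 4400 = 162 mod 163
  50^81 = 162 mod 163
Result 162 = p - 1 = -1 mod 163: 50 is a quadratic non-residue mod 163. As a residue in [0, p-1] the value is 162.
50^81 mod 163 = 162

162


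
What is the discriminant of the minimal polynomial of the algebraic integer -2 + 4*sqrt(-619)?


The element -2 + 4*sqrt(-619) has minimal polynomial:
x^2 + 4*x + 9908
Discriminant = (4)^2 - 4*(9908)
= 16 - 39632
= -39616

-39616


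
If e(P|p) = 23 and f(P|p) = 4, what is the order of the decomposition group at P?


|D_P| = e * f
= 23 * 4
= 92

92


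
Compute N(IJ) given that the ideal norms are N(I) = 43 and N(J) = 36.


N(IJ) = N(I) * N(J)
= 43 * 36
= 1548

1548


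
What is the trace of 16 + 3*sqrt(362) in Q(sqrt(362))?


Tr(a + b*sqrt(d)) = (a + b*sqrt(d)) + (a - b*sqrt(d)) = 2a
= 2 * (16)
= 32

32


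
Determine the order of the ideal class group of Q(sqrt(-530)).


K = Q(sqrt(-530)). d mod 4 = 2, so D = disc(K) = 4d = -2120
h(K) equals the number of primitive reduced positive-definite forms (a, b, c) = a*x^2 + b*x*y + c*y^2 with b^2 - 4ac = D,
where reduced means |b| <= a <= c, with b >= 0 whenever |b| = a or a = c, and primitive means gcd(a, b, c) = 1.
Reduced forces 3a^2 <= |D| = 2120, so 1 <= a <= 26; b must have the parity of D, and c = (b^2 - D)/(4a) must be an integer >= a.
Enumerate a = 1..26, b in [-a, a]:
  a=1: (1, 0, 530)  [1]
  a=2: (2, 0, 265)  [1]
  a=3: (3, -2, 177), (3, 2, 177)  [2]
  a=4: none
  a=5: (5, 0, 106)  [1]
  a=6: (6, -4, 89), (6, 4, 89)  [2]
  a=7: (7, -6, 77), (7, 6, 77)  [2]
  a=8: none
  a=9: (9, -2, 59), (9, 2, 59)  [2]
  a=10: (10, 0, 53)  [1]
  a=11: (11, -6, 49), (11, 6, 49)  [2]
  a=12: none
  a=13: (13, -8, 42), (13, 8, 42)  [2]
  a=14: (14, -8, 39), (14, 8, 39)  [2]
  a=15: (15, -10, 37), (15, 10, 37)  [2]
  a=16..17: none
  a=18: (18, -16, 33), (18, 16, 33)  [2]
  a=19..20: none
  a=21: (21, -20, 30), (21, -8, 26), (21, 8, 26), (21, 20, 30)  [4]
  a=22: (22, -16, 27), (22, 16, 27)  [2]
  a=23..26: none
Total reduced forms: 1 + 1 + 2 + 1 + 2 + 2 + 2 + 1 + 2 + 2 + 2 + 2 + 2 + 4 + 2 = 28
h = 28

28


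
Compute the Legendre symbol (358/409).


p = 409 is prime, so compute (358/409) with the reciprocity algorithm (Jacobi-symbol steps: pull out 2s via (2/n), flip via reciprocity, reduce):
  pull out 2: (2/409) = +1  (since 409 mod 8 = 1)
  reciprocity: (179/409) -> +(409/179)
  reduce: (51/179)
  reciprocity: (51/179) -> -(179/51)
  reduce: (26/51)
  pull out 2: (2/51) = -1  (since 51 mod 8 = 3)
  reciprocity: (13/51) -> +(51/13)
  reduce: (12/13)
  pull out 2: (2/13) = -1  (since 13 mod 8 = 5)
  pull out 2: (2/13) = -1  (since 13 mod 8 = 5)
  reciprocity: (3/13) -> +(13/3)
  reduce: (1/3)
  (1/3) = 1
Product of signs = 1
(358/409) = 1

1


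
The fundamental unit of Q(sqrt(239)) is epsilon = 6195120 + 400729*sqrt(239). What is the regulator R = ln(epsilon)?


epsilon = 6195120 + 400729*sqrt(239)
= 1.2390e+07
R = ln(1.2390e+07)
= 16.3324

16.3324


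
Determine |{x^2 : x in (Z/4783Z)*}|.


For prime p, the number of non-zero quadratic residues is (p-1)/2.
= (4783-1)/2
= 2391

2391


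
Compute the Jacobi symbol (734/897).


Compute (734/897) via quadratic reciprocity:
  pull out 2: (2/897) = +1  (since 897 mod 8 = 1)
  reciprocity: (367/897) -> +(897/367)
  reduce: (163/367)
  reciprocity: (163/367) -> -(367/163)
  reduce: (41/163)
  reciprocity: (41/163) -> +(163/41)
  reduce: (40/41)
  pull out 2: (2/41) = +1  (since 41 mod 8 = 1)
  pull out 2: (2/41) = +1  (since 41 mod 8 = 1)
  pull out 2: (2/41) = +1  (since 41 mod 8 = 1)
  reciprocity: (5/41) -> +(41/5)
  reduce: (1/5)
  (1/5) = 1
Product of signs = -1

-1


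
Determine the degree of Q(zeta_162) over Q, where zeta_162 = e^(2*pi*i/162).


The degree equals Euler's totient phi(162).
162 = 2 * 3^4
phi(162) = 54

54


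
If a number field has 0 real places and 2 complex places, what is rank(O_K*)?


By Dirichlet's unit theorem:
rank = r1 + r2 - 1
= 0 + 2 - 1
= 1

1


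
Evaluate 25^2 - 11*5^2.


x^2 - d*y^2
= 25^2 - 11*5^2
= 625 - 275
= 350

350


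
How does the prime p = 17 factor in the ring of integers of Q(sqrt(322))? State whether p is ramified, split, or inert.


K = Q(sqrt(322)). Since d mod 4 = 2, disc(K) = 1288.
Check p | disc: 1288 mod 17 = 13.
p does not divide disc. Compute Legendre symbol (d/p):
16^((17-1)/2) mod 17 = 1
(d/p) = 1, so p splits: (p) = P*P' with e=1, f=1, g=2.
Therefore p is split.

split


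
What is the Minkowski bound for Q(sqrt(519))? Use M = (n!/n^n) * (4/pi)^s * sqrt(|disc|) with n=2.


d = 519, d mod 4 = 3, so disc(K) = 4d = 2076; |disc(K)| = 2076
Real quadratic field, so n = 2, s = r2 = 0, r1 = 2
M = (n!/n^n) * (4/pi)^s * sqrt(|disc(K)|) = (2!/2^2) * (4/pi)^0 * sqrt(2076)
= 0.5 * 1.000000 * 45.563143
= 22.7816

22.7816


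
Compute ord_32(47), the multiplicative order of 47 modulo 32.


We want ord_32(47), the smallest k >= 1 with 47^k = 1 mod 32.
n = 32 = 2^5, phi(32) = 16; the order divides phi(n).
Divisors of 16: 1, 2, 4, 8, 16
Repeated squaring mod 32: 47^1 = 15, 47^2 = 1, 47^4 = 1, 47^8 = 1, 47^16 = 1
Test divisors in increasing order:
  k=1: 47^1 = 15 mod 32
  k=2: 47^2 = 1 mod 32  <- first divisor giving 1
Order = 2

2


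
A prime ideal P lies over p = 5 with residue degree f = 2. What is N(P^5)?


N(P^a) = p^(a*f)
= 5^(5*2)
= 5^10
= 9765625

9765625
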